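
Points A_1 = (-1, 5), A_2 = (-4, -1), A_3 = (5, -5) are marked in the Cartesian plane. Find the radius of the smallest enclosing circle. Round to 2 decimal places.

5.84

Side lengths²: A_1A_2² = 45, A_1A_3² = 136, A_2A_3² = 97.
Since A_1A_3² = 136 < 97 + 45 = 142, the triangle is acute, so the smallest enclosing circle is the circumcircle.
Circumcentre = (39/22, -3/22), r² = 8245/242.
r = √(8245/242) ≈ 5.84.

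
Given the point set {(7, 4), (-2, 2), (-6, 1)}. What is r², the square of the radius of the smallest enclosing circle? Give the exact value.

44.5

Call the three points A, B, C in the order given.
Side lengths²: AB² = 85, AC² = 178, BC² = 17.
Since AC² = 178 ≥ 85 + 17 = 102, the angle opposite AC is not acute, so the smallest enclosing circle has AC as diameter.
Centre = midpoint of AC = (0.5, 2.5), r² = 178/4 = 44.5.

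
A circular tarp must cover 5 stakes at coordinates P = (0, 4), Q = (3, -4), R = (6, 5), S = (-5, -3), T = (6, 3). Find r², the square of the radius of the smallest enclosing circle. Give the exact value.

46.25

The farthest pair is R–S with squared distance 185. The circle on this segment as diameter has centre (0.5, 1) and r² = 185/4 = 46.25.
Check P: distance² to centre = 9.25 ≤ 46.25, so it lies inside.
All remaining points lie in this disk, and no smaller disk contains both endpoints, so this is the minimum enclosing circle.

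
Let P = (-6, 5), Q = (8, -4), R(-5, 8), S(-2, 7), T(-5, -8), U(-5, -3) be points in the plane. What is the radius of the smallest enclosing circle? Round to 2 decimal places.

9.26

The minimum enclosing circle is determined by three boundary points: Q, R, T.
Their circumcentre is (-9/26, 0) with r² = 57905/676.
The farthest remaining point P is at distance² 38509/676 ≤ 57905/676.
r = √(57905/676) ≈ 9.26.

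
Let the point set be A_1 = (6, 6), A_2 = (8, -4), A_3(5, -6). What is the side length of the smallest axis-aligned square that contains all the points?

12

The bounding box has width 3 and height 12.
An axis-aligned square enclosing the set must have side ≥ max(width, height).
So the minimum side is max(3, 12) = 12.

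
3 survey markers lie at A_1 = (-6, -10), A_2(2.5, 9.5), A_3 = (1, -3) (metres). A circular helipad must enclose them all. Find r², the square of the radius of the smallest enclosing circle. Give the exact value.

Side lengths²: A_1A_2² = 452.5, A_1A_3² = 98, A_2A_3² = 158.5.
Since A_1A_2² = 452.5 ≥ 158.5 + 98 = 256.5, the angle opposite A_1A_2 is not acute, so the smallest enclosing circle has A_1A_2 as diameter.
Centre = midpoint of A_1A_2 = (-1.75, -0.25), r² = 452.5/4 = 113.125.

113.125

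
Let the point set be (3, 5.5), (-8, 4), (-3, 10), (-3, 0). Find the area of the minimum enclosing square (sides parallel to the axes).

121

The bounding box has width 11 and height 10.
An axis-aligned square enclosing the set must have side ≥ max(width, height).
So the minimum side is max(11, 10) = 11.
Area = 11² = 121.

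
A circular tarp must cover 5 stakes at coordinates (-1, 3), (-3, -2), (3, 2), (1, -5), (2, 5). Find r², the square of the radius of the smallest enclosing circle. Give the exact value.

25.25

The minimum enclosing circle of a finite set is fixed by two of the points (as a diameter) or three (as a circumcircle).
The farthest pair is (1, -5)–(2, 5) with squared distance 101. The circle on this segment as diameter has centre (1.5, 0) and r² = 101/4 = 25.25.
Check (-1, 3): distance² to centre = 15.25 ≤ 25.25, so it lies inside.
All remaining points lie in this disk, and no smaller disk contains both endpoints, so this is the minimum enclosing circle.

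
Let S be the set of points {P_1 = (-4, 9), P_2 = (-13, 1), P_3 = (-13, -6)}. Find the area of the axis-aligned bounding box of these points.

x ranges over [-13, -4], width 9.
y ranges over [-6, 9], height 15.
Area = 9 × 15 = 135.

135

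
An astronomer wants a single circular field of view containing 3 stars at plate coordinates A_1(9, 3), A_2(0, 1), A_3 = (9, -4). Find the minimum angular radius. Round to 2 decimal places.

Side lengths²: A_1A_2² = 85, A_1A_3² = 49, A_2A_3² = 106.
Since A_2A_3² = 106 < 85 + 49 = 134, the triangle is acute, so the smallest enclosing circle is the circumcircle.
Circumcentre = (91/18, -0.5), r² = 4505/162.
r = √(4505/162) ≈ 5.27.

5.27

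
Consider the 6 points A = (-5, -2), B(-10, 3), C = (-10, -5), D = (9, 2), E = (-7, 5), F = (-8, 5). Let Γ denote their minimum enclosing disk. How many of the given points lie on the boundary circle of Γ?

The minimum enclosing circle is determined by three boundary points: B, C, D.
Their circumcentre is (-13/19, -1) with r² = 37105/361.
The farthest remaining point F is at distance² 32317/361 ≤ 37105/361.
The points at distance exactly r from the centre are B, C, D — 3 points.

3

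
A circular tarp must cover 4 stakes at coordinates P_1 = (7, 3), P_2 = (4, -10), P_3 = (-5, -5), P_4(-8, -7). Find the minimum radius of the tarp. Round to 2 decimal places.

The minimum enclosing circle of a finite set is fixed by two of the points (as a diameter) or three (as a circumcircle).
The minimum enclosing circle is determined by three boundary points: P_1, P_2, P_4.
Their circumcentre is (-9/22, -47/22) with r² = 19669/242.
The farthest remaining point P_3 is at distance² 7085/242 ≤ 19669/242.
r = √(19669/242) ≈ 9.02.

9.02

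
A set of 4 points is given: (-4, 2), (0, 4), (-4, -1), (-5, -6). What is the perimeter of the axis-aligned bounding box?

Width = max x − min x = 0 − (-5) = 5.
Height = max y − min y = 4 − (-6) = 10.
Perimeter = 2(5 + 10) = 30.

30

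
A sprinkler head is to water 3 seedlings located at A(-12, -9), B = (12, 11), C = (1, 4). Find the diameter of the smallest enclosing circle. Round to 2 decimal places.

31.24

Side lengths²: AB² = 976, AC² = 338, BC² = 170.
Since AB² = 976 ≥ 338 + 170 = 508, the angle opposite AB is not acute, so the smallest enclosing circle has AB as diameter.
Centre = midpoint of AB = (0, 1), r² = 976/4 = 244.
Diameter = 2r = 2√244 ≈ 31.24.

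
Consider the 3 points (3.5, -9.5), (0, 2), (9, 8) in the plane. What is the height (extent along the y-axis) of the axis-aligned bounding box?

max y = 8, min y = -9.5, so height = 17.5.

17.5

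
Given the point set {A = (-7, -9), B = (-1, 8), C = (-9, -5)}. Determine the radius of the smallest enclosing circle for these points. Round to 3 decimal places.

Side lengths²: AB² = 325, AC² = 20, BC² = 233.
Since AB² = 325 ≥ 233 + 20 = 253, the angle opposite AB is not acute, so the smallest enclosing circle has AB as diameter.
Centre = midpoint of AB = (-4, -0.5), r² = 325/4 = 81.25.
r = √(81.25) ≈ 9.014.

9.014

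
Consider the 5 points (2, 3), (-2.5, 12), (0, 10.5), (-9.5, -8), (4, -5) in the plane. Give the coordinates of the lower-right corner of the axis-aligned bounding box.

x-range [-9.5, 4], y-range [-8, 12].
The lower-right corner is (4, -8).

(4, -8)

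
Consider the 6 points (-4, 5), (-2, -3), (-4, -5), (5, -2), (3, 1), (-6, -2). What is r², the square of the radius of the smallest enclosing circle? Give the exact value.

325/9

By Welzl's lemma the MEC is supported by two points (diametrically opposite) or three points (on a circumcircle).
The minimum enclosing circle is determined by three boundary points: (-4, 5), (-4, -5), (5, -2).
Their circumcentre is (-2/3, 0) with r² = 325/9.
The farthest remaining point (-6, -2) is at distance² 292/9 ≤ 325/9.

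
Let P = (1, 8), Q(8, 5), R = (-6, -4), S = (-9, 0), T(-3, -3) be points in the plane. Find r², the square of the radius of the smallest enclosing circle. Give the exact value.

The minimum enclosing circle of a finite set is fixed by two of the points (as a diameter) or three (as a circumcircle).
The farthest pair is Q–S with squared distance 314. The circle on this segment as diameter has centre (-0.5, 2.5) and r² = 314/4 = 78.5.
Check P: distance² to centre = 32.5 ≤ 78.5, so it lies inside.
All remaining points lie in this disk, and no smaller disk contains both endpoints, so this is the minimum enclosing circle.

78.5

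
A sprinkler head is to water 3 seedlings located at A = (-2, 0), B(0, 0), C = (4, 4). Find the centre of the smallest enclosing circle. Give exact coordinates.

(1, 2)

Side lengths²: AB² = 4, AC² = 52, BC² = 32.
Since AC² = 52 ≥ 32 + 4 = 36, the angle opposite AC is not acute, so the smallest enclosing circle has AC as diameter.
Centre = midpoint of AC = (1, 2), r² = 52/4 = 13.
Centre = (1, 2).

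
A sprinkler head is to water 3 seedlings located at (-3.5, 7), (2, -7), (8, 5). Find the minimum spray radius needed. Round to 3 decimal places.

Call the three points A, B, C in the order given.
Side lengths²: AB² = 226.25, AC² = 136.25, BC² = 180.
Since AB² = 226.25 < 180 + 136.25 = 316.25, the triangle is acute, so the smallest enclosing circle is the circumcircle.
Circumcentre = (1.35, 0.825), r² = 61.653125.
r = √(61.653125) ≈ 7.852.

7.852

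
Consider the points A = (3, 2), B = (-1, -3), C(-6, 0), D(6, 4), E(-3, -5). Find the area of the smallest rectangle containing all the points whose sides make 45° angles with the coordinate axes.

72

In coordinates u = x + y, v = x − y the rectangle is axis-aligned; the map (x,y)→(u,v) scales areas by 2.
u-values: 5, -4, -6, 10, -8; range = 10 − (-8) = 18.
v-values: 1, 2, -6, 2, 2; range = 2 − (-6) = 8.
Area = (18 × 8) / 2 = 72.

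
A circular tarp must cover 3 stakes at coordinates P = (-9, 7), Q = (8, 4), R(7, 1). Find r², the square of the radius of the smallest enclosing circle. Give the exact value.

54385/729

Side lengths²: PQ² = 298, PR² = 292, QR² = 10.
Since PQ² = 298 < 292 + 10 = 302, the triangle is acute, so the smallest enclosing circle is the circumcircle.
Circumcentre = (-5/9, 140/27), r² = 54385/729.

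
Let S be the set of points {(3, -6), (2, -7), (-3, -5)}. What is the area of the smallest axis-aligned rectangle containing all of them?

12

x ranges over [-3, 3], width 6.
y ranges over [-7, -5], height 2.
Area = 6 × 2 = 12.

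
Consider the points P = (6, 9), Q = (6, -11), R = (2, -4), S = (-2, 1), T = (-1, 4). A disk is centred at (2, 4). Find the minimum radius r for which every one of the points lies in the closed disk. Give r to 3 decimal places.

The required radius is the distance from (2, 4) to the farthest point.
Squared distances: 41, 241, 64, 25, 9.
Maximum is 241, attained at Q.
r = √241 ≈ 15.524.

15.524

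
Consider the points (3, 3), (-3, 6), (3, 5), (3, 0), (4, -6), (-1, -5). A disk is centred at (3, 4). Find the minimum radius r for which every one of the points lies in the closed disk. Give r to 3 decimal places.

10.050

The required radius is the distance from (3, 4) to the farthest point.
Squared distances: 1, 40, 1, 16, 101, 97.
Maximum is 101, attained at (4, -6).
r = √101 ≈ 10.050.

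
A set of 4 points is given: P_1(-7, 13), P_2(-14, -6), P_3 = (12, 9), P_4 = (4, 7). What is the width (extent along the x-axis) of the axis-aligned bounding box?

max x = 12, min x = -14, so width = 26.

26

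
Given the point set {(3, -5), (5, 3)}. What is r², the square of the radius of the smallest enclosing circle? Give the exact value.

The smallest circle enclosing two points has them as diameter endpoints.
Centre = midpoint = (4, -1); r² = |(3, -5)−(5, 3)|²/4 = 68/4 = 17.

17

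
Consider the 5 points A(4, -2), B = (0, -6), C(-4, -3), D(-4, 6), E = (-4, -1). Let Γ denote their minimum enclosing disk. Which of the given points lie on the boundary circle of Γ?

A, B, D

A smallest enclosing disk is always determined by at most three of the input points on its boundary.
The farthest pair is B–D with squared distance 160. The circle on this segment as diameter has centre (-2, 0) and r² = 160/4 = 40.
Check A: distance² to centre = 40 ≤ 40, so it lies inside.
All remaining points lie in this disk, and no smaller disk contains both endpoints, so this is the minimum enclosing circle.
The points at distance exactly r from the centre are A, B, D — 3 points.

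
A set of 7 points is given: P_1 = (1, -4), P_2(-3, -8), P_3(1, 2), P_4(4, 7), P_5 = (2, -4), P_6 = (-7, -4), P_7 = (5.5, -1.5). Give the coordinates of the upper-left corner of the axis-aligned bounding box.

x-range [-7, 5.5], y-range [-8, 7].
The upper-left corner is (-7, 7).

(-7, 7)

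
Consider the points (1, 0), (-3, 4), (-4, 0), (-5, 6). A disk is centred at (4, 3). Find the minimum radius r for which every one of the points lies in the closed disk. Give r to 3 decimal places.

The required radius is the distance from (4, 3) to the farthest point.
Squared distances: 18, 50, 73, 90.
Maximum is 90, attained at (-5, 6).
r = √90 ≈ 9.487.

9.487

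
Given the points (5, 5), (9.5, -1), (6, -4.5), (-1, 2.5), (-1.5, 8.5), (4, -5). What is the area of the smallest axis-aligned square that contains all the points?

The bounding box has width 11 and height 13.5.
An axis-aligned square enclosing the set must have side ≥ max(width, height).
So the minimum side is max(11, 13.5) = 13.5.
Area = 13.5² = 182.25.

182.25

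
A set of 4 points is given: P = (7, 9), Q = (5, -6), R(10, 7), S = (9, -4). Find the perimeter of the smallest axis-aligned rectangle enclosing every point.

Width = max x − min x = 10 − 5 = 5.
Height = max y − min y = 9 − (-6) = 15.
Perimeter = 2(5 + 15) = 40.

40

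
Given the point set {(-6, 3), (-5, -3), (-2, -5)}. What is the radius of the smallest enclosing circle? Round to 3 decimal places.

Call the three points A, B, C in the order given.
Side lengths²: AB² = 37, AC² = 80, BC² = 13.
Since AC² = 80 ≥ 37 + 13 = 50, the angle opposite AC is not acute, so the smallest enclosing circle has AC as diameter.
Centre = midpoint of AC = (-4, -1), r² = 80/4 = 20.
r = √20 ≈ 4.472.

4.472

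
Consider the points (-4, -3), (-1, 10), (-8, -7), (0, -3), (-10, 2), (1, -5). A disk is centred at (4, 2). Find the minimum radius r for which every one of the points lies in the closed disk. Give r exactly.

15

The required radius is the distance from (4, 2) to the farthest point.
Squared distances: 89, 89, 225, 41, 196, 58.
Maximum is 225, attained at (-8, -7).
r = √225 = 15.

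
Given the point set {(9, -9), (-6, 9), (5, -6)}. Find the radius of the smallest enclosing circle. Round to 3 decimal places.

11.715

Call the three points A, B, C in the order given.
Side lengths²: AB² = 549, AC² = 25, BC² = 346.
Since AB² = 549 ≥ 346 + 25 = 371, the angle opposite AB is not acute, so the smallest enclosing circle has AB as diameter.
Centre = midpoint of AB = (1.5, 0), r² = 549/4 = 137.25.
r = √(137.25) ≈ 11.715.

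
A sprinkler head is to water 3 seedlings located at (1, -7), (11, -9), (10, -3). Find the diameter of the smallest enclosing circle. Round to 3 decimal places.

10.534

Call the three points A, B, C in the order given.
Side lengths²: AB² = 104, AC² = 97, BC² = 37.
Since AB² = 104 < 97 + 37 = 134, the triangle is acute, so the smallest enclosing circle is the circumcircle.
Circumcentre = (363/58, -389/58), r² = 46657/1682.
Diameter = 2r = 2√(46657/1682) ≈ 10.534.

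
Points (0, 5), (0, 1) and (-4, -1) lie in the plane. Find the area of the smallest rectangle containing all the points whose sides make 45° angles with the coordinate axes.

In coordinates u = x + y, v = x − y the rectangle is axis-aligned; the map (x,y)→(u,v) scales areas by 2.
u-values: 5, 1, -5; range = 5 − (-5) = 10.
v-values: -5, -1, -3; range = -1 − (-5) = 4.
Area = (10 × 4) / 2 = 20.

20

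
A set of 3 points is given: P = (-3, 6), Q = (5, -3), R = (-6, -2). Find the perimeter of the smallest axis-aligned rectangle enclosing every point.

40

Width = max x − min x = 5 − (-6) = 11.
Height = max y − min y = 6 − (-3) = 9.
Perimeter = 2(11 + 9) = 40.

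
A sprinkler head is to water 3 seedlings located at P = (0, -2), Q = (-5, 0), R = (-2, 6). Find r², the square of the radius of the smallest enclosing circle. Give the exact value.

2465/144

Side lengths²: PQ² = 29, PR² = 68, QR² = 45.
Since PR² = 68 < 45 + 29 = 74, the triangle is acute, so the smallest enclosing circle is the circumcircle.
Circumcentre = (-4/3, 23/12), r² = 2465/144.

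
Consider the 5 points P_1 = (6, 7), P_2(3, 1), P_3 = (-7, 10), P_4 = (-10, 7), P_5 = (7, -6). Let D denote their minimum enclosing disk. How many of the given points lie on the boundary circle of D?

3

The minimum enclosing circle is determined by three boundary points: P_3, P_4, P_5.
Their circumcentre is (-16/15, 16/15) with r² = 25877/225.
The farthest remaining point P_1 is at distance² 19157/225 ≤ 25877/225.
The points at distance exactly r from the centre are P_3, P_4, P_5 — 3 points.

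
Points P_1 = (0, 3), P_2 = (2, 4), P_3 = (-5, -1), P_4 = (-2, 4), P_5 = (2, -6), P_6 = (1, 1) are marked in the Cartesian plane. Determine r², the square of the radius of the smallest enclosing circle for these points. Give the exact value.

29

The farthest pair is P_4–P_5 with squared distance 116. The circle on this segment as diameter has centre (0, -1) and r² = 116/4 = 29.
Check P_1: distance² to centre = 16 ≤ 29, so it lies inside.
All remaining points lie in this disk, and no smaller disk contains both endpoints, so this is the minimum enclosing circle.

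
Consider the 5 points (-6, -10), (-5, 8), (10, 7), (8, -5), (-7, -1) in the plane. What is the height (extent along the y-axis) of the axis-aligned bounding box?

18

max y = 8, min y = -10, so height = 18.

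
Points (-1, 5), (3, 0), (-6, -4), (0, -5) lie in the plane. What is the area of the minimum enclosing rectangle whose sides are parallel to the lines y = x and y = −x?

In coordinates u = x + y, v = x − y the rectangle is axis-aligned; the map (x,y)→(u,v) scales areas by 2.
u-values: 4, 3, -10, -5; range = 4 − (-10) = 14.
v-values: -6, 3, -2, 5; range = 5 − (-6) = 11.
Area = (14 × 11) / 2 = 77.

77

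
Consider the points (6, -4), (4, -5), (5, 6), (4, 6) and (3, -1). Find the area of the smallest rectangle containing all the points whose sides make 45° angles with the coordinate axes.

72

In coordinates u = x + y, v = x − y the rectangle is axis-aligned; the map (x,y)→(u,v) scales areas by 2.
u-values: 2, -1, 11, 10, 2; range = 11 − (-1) = 12.
v-values: 10, 9, -1, -2, 4; range = 10 − (-2) = 12.
Area = (12 × 12) / 2 = 72.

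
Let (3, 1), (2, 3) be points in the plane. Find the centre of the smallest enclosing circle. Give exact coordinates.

(2.5, 2)

The smallest circle enclosing two points has them as diameter endpoints.
Centre = midpoint = (2.5, 2); r² = |(3, 1)−(2, 3)|²/4 = 5/4 = 1.25.
Centre = (2.5, 2).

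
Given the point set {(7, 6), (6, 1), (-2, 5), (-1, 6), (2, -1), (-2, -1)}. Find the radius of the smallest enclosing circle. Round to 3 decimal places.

The farthest pair is (7, 6)–(-2, -1) with squared distance 130. The circle on this segment as diameter has centre (2.5, 2.5) and r² = 130/4 = 32.5.
Check (6, 1): distance² to centre = 14.5 ≤ 32.5, so it lies inside.
All remaining points lie in this disk, and no smaller disk contains both endpoints, so this is the minimum enclosing circle.
r = √(32.5) ≈ 5.701.

5.701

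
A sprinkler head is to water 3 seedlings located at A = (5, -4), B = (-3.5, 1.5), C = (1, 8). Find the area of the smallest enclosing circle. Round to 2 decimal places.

125.79

Side lengths²: AB² = 102.5, AC² = 160, BC² = 62.5.
Since AC² = 160 < 102.5 + 62.5 = 165, the triangle is acute, so the smallest enclosing circle is the circumcircle.
Circumcentre = (2.8125, 1.9375), r² = 40.0390625.
Area = π·r² = π·40.0390625 ≈ 125.79.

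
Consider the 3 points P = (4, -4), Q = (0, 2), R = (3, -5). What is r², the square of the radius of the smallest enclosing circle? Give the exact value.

Side lengths²: PQ² = 52, PR² = 2, QR² = 58.
Since QR² = 58 ≥ 52 + 2 = 54, the angle opposite QR is not acute, so the smallest enclosing circle has QR as diameter.
Centre = midpoint of QR = (1.5, -1.5), r² = 58/4 = 14.5.

14.5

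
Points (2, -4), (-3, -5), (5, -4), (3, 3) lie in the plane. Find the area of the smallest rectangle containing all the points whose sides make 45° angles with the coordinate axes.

In coordinates u = x + y, v = x − y the rectangle is axis-aligned; the map (x,y)→(u,v) scales areas by 2.
u-values: -2, -8, 1, 6; range = 6 − (-8) = 14.
v-values: 6, 2, 9, 0; range = 9 − 0 = 9.
Area = (14 × 9) / 2 = 63.

63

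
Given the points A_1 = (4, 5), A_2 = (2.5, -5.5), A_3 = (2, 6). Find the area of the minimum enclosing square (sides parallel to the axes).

The bounding box has width 2 and height 11.5.
An axis-aligned square enclosing the set must have side ≥ max(width, height).
So the minimum side is max(2, 11.5) = 11.5.
Area = 11.5² = 132.25.

132.25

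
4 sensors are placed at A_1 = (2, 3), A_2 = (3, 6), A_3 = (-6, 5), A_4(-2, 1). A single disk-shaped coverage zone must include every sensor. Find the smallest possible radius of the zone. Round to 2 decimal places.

The farthest pair is A_2–A_3 with squared distance 82. The circle on this segment as diameter has centre (-1.5, 5.5) and r² = 82/4 = 20.5.
Check A_1: distance² to centre = 18.5 ≤ 20.5, so it lies inside.
All remaining points lie in this disk, and no smaller disk contains both endpoints, so this is the minimum enclosing circle.
r = √(20.5) ≈ 4.53.

4.53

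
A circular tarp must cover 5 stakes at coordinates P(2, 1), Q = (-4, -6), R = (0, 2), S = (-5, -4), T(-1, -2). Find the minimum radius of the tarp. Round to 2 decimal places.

4.61

The minimum enclosing circle of a finite set is fixed by two of the points (as a diameter) or three (as a circumcircle).
The farthest pair is P–Q with squared distance 85. The circle on this segment as diameter has centre (-1, -2.5) and r² = 85/4 = 21.25.
Check R: distance² to centre = 21.25 ≤ 21.25, so it lies inside.
All remaining points lie in this disk, and no smaller disk contains both endpoints, so this is the minimum enclosing circle.
r = √(21.25) ≈ 4.61.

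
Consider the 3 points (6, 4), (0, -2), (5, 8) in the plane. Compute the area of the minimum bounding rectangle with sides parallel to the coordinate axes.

60

x ranges over [0, 6], width 6.
y ranges over [-2, 8], height 10.
Area = 6 × 10 = 60.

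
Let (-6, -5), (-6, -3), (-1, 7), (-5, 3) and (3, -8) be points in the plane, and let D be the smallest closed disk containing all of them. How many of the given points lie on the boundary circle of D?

The minimum enclosing circle of a finite set is fixed by two of the points (as a diameter) or three (as a circumcircle).
The minimum enclosing circle is determined by three boundary points: (-6, -5), (-1, 7), (3, -8).
Their circumcentre is (37/82, -53/82) with r² = 203645/3362.
The farthest remaining point (-6, -3) is at distance² 158545/3362 ≤ 203645/3362.
The points at distance exactly r from the centre are (-6, -5), (-1, 7), (3, -8) — 3 points.

3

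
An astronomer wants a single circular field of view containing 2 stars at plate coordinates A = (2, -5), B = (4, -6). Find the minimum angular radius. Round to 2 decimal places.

1.12

The smallest circle enclosing two points has them as diameter endpoints.
Centre = midpoint = (3, -5.5); r² = |AB|²/4 = 5/4 = 1.25.
r = √(1.25) ≈ 1.12.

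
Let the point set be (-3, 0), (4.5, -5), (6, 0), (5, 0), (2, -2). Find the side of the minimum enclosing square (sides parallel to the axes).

The bounding box has width 9 and height 5.
An axis-aligned square enclosing the set must have side ≥ max(width, height).
So the minimum side is max(9, 5) = 9.

9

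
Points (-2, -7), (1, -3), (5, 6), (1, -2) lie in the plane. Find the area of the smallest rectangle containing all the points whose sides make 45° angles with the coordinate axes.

In coordinates u = x + y, v = x − y the rectangle is axis-aligned; the map (x,y)→(u,v) scales areas by 2.
u-values: -9, -2, 11, -1; range = 11 − (-9) = 20.
v-values: 5, 4, -1, 3; range = 5 − (-1) = 6.
Area = (20 × 6) / 2 = 60.

60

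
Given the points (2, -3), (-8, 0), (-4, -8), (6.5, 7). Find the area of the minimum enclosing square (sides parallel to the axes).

The bounding box has width 14.5 and height 15.
An axis-aligned square enclosing the set must have side ≥ max(width, height).
So the minimum side is max(14.5, 15) = 15.
Area = 15² = 225.

225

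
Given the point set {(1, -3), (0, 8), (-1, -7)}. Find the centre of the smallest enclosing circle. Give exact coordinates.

Call the three points A, B, C in the order given.
Side lengths²: AB² = 122, AC² = 20, BC² = 226.
Since BC² = 226 ≥ 122 + 20 = 142, the angle opposite BC is not acute, so the smallest enclosing circle has BC as diameter.
Centre = midpoint of BC = (-0.5, 0.5), r² = 226/4 = 56.5.
Centre = (-0.5, 0.5).

(-0.5, 0.5)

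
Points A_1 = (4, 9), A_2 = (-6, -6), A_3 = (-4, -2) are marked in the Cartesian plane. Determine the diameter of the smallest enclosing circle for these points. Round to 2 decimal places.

Side lengths²: A_1A_2² = 325, A_1A_3² = 185, A_2A_3² = 20.
Since A_1A_2² = 325 ≥ 185 + 20 = 205, the angle opposite A_1A_2 is not acute, so the smallest enclosing circle has A_1A_2 as diameter.
Centre = midpoint of A_1A_2 = (-1, 1.5), r² = 325/4 = 81.25.
Diameter = 2r = 2√(81.25) ≈ 18.03.

18.03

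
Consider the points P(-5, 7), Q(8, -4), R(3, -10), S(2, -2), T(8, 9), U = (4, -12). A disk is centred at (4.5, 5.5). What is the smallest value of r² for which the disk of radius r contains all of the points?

306.5

The required radius is the distance from (4.5, 5.5) to the farthest point.
Squared distances: 92.5, 102.5, 242.5, 62.5, 24.5, 306.5.
Maximum is 306.5, attained at U.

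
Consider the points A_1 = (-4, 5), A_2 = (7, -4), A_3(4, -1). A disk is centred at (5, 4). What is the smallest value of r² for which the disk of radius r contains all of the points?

82

The required radius is the distance from (5, 4) to the farthest point.
Squared distances: 82, 68, 26.
Maximum is 82, attained at A_1.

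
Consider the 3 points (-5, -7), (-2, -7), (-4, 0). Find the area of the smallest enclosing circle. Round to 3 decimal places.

Call the three points A, B, C in the order given.
Side lengths²: AB² = 9, AC² = 50, BC² = 53.
Since BC² = 53 < 50 + 9 = 59, the triangle is acute, so the smallest enclosing circle is the circumcircle.
Circumcentre = (-3.5, -51/14), r² = 1325/98.
Area = π·r² = π·1325/98 ≈ 42.476.

42.476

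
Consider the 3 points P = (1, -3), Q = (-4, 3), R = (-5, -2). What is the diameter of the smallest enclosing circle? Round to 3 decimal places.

7.814

Side lengths²: PQ² = 61, PR² = 37, QR² = 26.
Since PQ² = 61 < 37 + 26 = 63, the triangle is acute, so the smallest enclosing circle is the circumcircle.
Circumcentre = (-99/62, -5/62), r² = 29341/1922.
Diameter = 2r = 2√(29341/1922) ≈ 7.814.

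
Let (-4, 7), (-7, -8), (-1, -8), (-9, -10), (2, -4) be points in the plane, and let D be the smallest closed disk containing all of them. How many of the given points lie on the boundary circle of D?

3

The farthest pair is (-4, 7)–(-9, -10) with squared distance 314. The circle on this segment as diameter has centre (-6.5, -1.5) and r² = 314/4 = 78.5.
Check (-7, -8): distance² to centre = 42.5 ≤ 78.5, so it lies inside.
All remaining points lie in this disk, and no smaller disk contains both endpoints, so this is the minimum enclosing circle.
The points at distance exactly r from the centre are (-4, 7), (-9, -10), (2, -4) — 3 points.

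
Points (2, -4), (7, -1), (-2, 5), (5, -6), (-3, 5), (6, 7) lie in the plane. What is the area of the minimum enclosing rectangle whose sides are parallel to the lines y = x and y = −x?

142.5

In coordinates u = x + y, v = x − y the rectangle is axis-aligned; the map (x,y)→(u,v) scales areas by 2.
u-values: -2, 6, 3, -1, 2, 13; range = 13 − (-2) = 15.
v-values: 6, 8, -7, 11, -8, -1; range = 11 − (-8) = 19.
Area = (15 × 19) / 2 = 142.5.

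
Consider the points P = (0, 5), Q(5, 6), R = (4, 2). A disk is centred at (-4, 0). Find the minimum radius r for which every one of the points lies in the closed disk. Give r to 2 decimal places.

10.82

The required radius is the distance from (-4, 0) to the farthest point.
Squared distances: 41, 117, 68.
Maximum is 117, attained at Q.
r = √117 ≈ 10.82.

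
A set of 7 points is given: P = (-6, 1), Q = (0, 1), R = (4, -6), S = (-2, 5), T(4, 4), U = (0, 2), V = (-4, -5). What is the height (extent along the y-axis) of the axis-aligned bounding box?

max y = 5, min y = -6, so height = 11.

11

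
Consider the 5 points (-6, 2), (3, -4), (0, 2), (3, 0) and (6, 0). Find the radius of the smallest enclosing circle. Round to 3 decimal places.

The minimum enclosing circle of a finite set is fixed by two of the points (as a diameter) or three (as a circumcircle).
The farthest pair is (-6, 2)–(6, 0) with squared distance 148. The circle on this segment as diameter has centre (0, 1) and r² = 148/4 = 37.
Check (3, -4): distance² to centre = 34 ≤ 37, so it lies inside.
All remaining points lie in this disk, and no smaller disk contains both endpoints, so this is the minimum enclosing circle.
r = √37 ≈ 6.083.

6.083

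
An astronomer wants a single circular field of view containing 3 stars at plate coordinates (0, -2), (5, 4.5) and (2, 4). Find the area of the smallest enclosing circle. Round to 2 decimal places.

Call the three points A, B, C in the order given.
Side lengths²: AB² = 67.25, AC² = 40, BC² = 9.25.
Since AB² = 67.25 ≥ 40 + 9.25 = 49.25, the angle opposite AB is not acute, so the smallest enclosing circle has AB as diameter.
Centre = midpoint of AB = (2.5, 1.25), r² = 67.25/4 = 16.8125.
Area = π·r² = π·16.8125 ≈ 52.82.

52.82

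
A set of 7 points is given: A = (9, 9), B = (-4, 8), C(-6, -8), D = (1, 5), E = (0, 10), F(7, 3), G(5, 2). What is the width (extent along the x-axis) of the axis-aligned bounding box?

15

max x = 9, min x = -6, so width = 15.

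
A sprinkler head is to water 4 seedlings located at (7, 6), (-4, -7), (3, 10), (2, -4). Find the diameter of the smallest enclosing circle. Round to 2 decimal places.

18.38

The farthest pair is (-4, -7)–(3, 10) with squared distance 338. The circle on this segment as diameter has centre (-0.5, 1.5) and r² = 338/4 = 84.5.
Check (7, 6): distance² to centre = 76.5 ≤ 84.5, so it lies inside.
All remaining points lie in this disk, and no smaller disk contains both endpoints, so this is the minimum enclosing circle.
Diameter = 2r = 2√(84.5) ≈ 18.38.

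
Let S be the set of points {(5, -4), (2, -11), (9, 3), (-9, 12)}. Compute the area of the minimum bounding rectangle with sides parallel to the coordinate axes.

414

x ranges over [-9, 9], width 18.
y ranges over [-11, 12], height 23.
Area = 18 × 23 = 414.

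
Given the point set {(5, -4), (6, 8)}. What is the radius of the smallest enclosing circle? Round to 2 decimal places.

The smallest circle enclosing two points has them as diameter endpoints.
Centre = midpoint = (5.5, 2); r² = |(5, -4)−(6, 8)|²/4 = 145/4 = 36.25.
r = √(36.25) ≈ 6.02.

6.02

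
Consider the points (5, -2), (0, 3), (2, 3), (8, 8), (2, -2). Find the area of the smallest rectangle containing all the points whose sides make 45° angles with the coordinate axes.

In coordinates u = x + y, v = x − y the rectangle is axis-aligned; the map (x,y)→(u,v) scales areas by 2.
u-values: 3, 3, 5, 16, 0; range = 16 − 0 = 16.
v-values: 7, -3, -1, 0, 4; range = 7 − (-3) = 10.
Area = (16 × 10) / 2 = 80.

80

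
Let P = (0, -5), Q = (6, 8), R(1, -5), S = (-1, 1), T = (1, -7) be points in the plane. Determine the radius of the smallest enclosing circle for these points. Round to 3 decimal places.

7.906

By Welzl's lemma the MEC is supported by two points (diametrically opposite) or three points (on a circumcircle).
The farthest pair is Q–T with squared distance 250. The circle on this segment as diameter has centre (3.5, 0.5) and r² = 250/4 = 62.5.
Check P: distance² to centre = 42.5 ≤ 62.5, so it lies inside.
All remaining points lie in this disk, and no smaller disk contains both endpoints, so this is the minimum enclosing circle.
r = √(62.5) ≈ 7.906.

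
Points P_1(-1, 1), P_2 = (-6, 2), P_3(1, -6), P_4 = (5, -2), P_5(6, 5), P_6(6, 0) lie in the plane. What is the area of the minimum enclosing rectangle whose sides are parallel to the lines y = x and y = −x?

In coordinates u = x + y, v = x − y the rectangle is axis-aligned; the map (x,y)→(u,v) scales areas by 2.
u-values: 0, -4, -5, 3, 11, 6; range = 11 − (-5) = 16.
v-values: -2, -8, 7, 7, 1, 6; range = 7 − (-8) = 15.
Area = (16 × 15) / 2 = 120.

120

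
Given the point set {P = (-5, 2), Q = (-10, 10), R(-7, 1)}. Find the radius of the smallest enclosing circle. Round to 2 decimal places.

Side lengths²: PQ² = 89, PR² = 5, QR² = 90.
Since QR² = 90 < 89 + 5 = 94, the triangle is acute, so the smallest enclosing circle is the circumcircle.
Circumcentre = (-113/14, 79/14), r² = 2225/98.
r = √(2225/98) ≈ 4.76.

4.76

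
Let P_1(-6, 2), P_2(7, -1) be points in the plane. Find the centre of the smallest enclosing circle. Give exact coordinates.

(0.5, 0.5)

The smallest circle enclosing two points has them as diameter endpoints.
Centre = midpoint = (0.5, 0.5); r² = |P_1P_2|²/4 = 178/4 = 44.5.
Centre = (0.5, 0.5).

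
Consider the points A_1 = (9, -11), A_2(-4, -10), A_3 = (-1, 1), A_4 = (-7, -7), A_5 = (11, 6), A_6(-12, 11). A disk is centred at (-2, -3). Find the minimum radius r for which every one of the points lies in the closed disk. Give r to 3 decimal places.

17.205

The required radius is the distance from (-2, -3) to the farthest point.
Squared distances: 185, 53, 17, 41, 250, 296.
Maximum is 296, attained at A_6.
r = √296 ≈ 17.205.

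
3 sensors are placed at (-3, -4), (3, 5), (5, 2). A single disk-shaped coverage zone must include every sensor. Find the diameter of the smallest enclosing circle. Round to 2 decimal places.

10.82

Call the three points A, B, C in the order given.
Side lengths²: AB² = 117, AC² = 100, BC² = 13.
Since AB² = 117 ≥ 100 + 13 = 113, the angle opposite AB is not acute, so the smallest enclosing circle has AB as diameter.
Centre = midpoint of AB = (0, 0.5), r² = 117/4 = 29.25.
Diameter = 2r = 2√(29.25) ≈ 10.82.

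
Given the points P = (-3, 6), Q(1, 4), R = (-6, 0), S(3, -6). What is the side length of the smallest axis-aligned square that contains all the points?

The bounding box has width 9 and height 12.
An axis-aligned square enclosing the set must have side ≥ max(width, height).
So the minimum side is max(9, 12) = 12.

12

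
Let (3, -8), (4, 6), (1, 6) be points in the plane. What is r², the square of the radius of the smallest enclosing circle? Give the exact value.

Call the three points A, B, C in the order given.
Side lengths²: AB² = 197, AC² = 200, BC² = 9.
Since AC² = 200 < 197 + 9 = 206, the triangle is acute, so the smallest enclosing circle is the circumcircle.
Circumcentre = (2.5, -13/14), r² = 4925/98.

4925/98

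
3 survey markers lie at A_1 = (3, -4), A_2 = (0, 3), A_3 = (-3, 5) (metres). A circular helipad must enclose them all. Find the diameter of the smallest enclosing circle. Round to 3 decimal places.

10.817

Side lengths²: A_1A_2² = 58, A_1A_3² = 117, A_2A_3² = 13.
Since A_1A_3² = 117 ≥ 58 + 13 = 71, the angle opposite A_1A_3 is not acute, so the smallest enclosing circle has A_1A_3 as diameter.
Centre = midpoint of A_1A_3 = (0, 0.5), r² = 117/4 = 29.25.
Diameter = 2r = 2√(29.25) ≈ 10.817.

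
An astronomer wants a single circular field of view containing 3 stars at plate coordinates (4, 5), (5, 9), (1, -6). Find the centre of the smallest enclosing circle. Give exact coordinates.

Call the three points A, B, C in the order given.
Side lengths²: AB² = 17, AC² = 130, BC² = 241.
Since BC² = 241 ≥ 130 + 17 = 147, the angle opposite BC is not acute, so the smallest enclosing circle has BC as diameter.
Centre = midpoint of BC = (3, 1.5), r² = 241/4 = 60.25.
Centre = (3, 1.5).

(3, 1.5)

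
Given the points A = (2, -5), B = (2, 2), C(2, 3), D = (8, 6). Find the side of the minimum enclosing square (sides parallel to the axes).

11

The bounding box has width 6 and height 11.
An axis-aligned square enclosing the set must have side ≥ max(width, height).
So the minimum side is max(6, 11) = 11.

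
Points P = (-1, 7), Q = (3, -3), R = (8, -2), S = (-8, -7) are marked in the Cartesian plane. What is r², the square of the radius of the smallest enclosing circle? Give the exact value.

1405/18

The minimum enclosing circle is determined by three boundary points: P, R, S.
Their circumcentre is (-5/6, -11/6) with r² = 1405/18.
The farthest remaining point Q is at distance² 289/18 ≤ 1405/18.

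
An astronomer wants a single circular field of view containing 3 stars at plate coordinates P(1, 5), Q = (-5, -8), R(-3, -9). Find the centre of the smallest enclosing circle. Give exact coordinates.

Side lengths²: PQ² = 205, PR² = 212, QR² = 5.
Since PR² = 212 ≥ 205 + 5 = 210, the angle opposite PR is not acute, so the smallest enclosing circle has PR as diameter.
Centre = midpoint of PR = (-1, -2), r² = 212/4 = 53.
Centre = (-1, -2).

(-1, -2)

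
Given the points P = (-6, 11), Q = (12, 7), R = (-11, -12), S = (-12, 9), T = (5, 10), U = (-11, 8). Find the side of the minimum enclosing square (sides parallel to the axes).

24

The bounding box has width 24 and height 23.
An axis-aligned square enclosing the set must have side ≥ max(width, height).
So the minimum side is max(24, 23) = 24.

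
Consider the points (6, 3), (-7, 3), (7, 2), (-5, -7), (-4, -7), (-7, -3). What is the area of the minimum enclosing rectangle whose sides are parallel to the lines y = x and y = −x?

157.5

In coordinates u = x + y, v = x − y the rectangle is axis-aligned; the map (x,y)→(u,v) scales areas by 2.
u-values: 9, -4, 9, -12, -11, -10; range = 9 − (-12) = 21.
v-values: 3, -10, 5, 2, 3, -4; range = 5 − (-10) = 15.
Area = (21 × 15) / 2 = 157.5.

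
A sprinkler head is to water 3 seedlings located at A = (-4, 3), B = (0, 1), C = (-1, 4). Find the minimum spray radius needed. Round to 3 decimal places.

Side lengths²: AB² = 20, AC² = 10, BC² = 10.
Since AB² = 20 ≥ 10 + 10 = 20, the angle opposite AB is not acute, so the smallest enclosing circle has AB as diameter.
Centre = midpoint of AB = (-2, 2), r² = 20/4 = 5.
r = √5 ≈ 2.236.

2.236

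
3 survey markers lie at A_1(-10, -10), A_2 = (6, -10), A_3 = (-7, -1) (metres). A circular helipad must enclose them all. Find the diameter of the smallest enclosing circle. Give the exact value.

50/3

Side lengths²: A_1A_2² = 256, A_1A_3² = 90, A_2A_3² = 250.
Since A_1A_2² = 256 < 250 + 90 = 340, the triangle is acute, so the smallest enclosing circle is the circumcircle.
Circumcentre = (-2, -23/3), r² = 625/9.
Diameter = 2r = 2√(625/9) = 50/3.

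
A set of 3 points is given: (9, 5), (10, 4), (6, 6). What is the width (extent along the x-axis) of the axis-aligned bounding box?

max x = 10, min x = 6, so width = 4.

4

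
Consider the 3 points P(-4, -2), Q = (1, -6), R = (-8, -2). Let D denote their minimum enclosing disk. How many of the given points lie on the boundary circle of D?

Side lengths²: PQ² = 41, PR² = 16, QR² = 97.
Since QR² = 97 ≥ 41 + 16 = 57, the angle opposite QR is not acute, so the smallest enclosing circle has QR as diameter.
Centre = midpoint of QR = (-3.5, -4), r² = 97/4 = 24.25.
The points at distance exactly r from the centre are Q, R — 2 points.

2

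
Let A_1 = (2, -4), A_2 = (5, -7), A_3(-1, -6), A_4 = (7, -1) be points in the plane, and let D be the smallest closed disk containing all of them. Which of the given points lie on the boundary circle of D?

A_3, A_4

The farthest pair is A_3–A_4 with squared distance 89. The circle on this segment as diameter has centre (3, -3.5) and r² = 89/4 = 22.25.
Check A_1: distance² to centre = 1.25 ≤ 22.25, so it lies inside.
All remaining points lie in this disk, and no smaller disk contains both endpoints, so this is the minimum enclosing circle.
The points at distance exactly r from the centre are A_3, A_4 — 2 points.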